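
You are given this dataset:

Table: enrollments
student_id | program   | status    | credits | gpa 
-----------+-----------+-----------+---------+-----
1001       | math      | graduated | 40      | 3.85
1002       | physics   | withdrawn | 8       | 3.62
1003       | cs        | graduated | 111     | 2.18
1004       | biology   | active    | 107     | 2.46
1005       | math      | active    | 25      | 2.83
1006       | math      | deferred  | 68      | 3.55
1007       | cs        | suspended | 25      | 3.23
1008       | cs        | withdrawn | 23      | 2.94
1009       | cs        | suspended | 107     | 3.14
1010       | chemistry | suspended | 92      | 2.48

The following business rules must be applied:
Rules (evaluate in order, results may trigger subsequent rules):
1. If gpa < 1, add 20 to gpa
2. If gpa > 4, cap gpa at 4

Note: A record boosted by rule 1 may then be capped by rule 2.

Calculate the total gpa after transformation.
30.28

Step 1: Apply rule 1 to records with gpa < 1
  - 0 records get bonus of 20
  - Of these, 0 records then exceed 4 and get capped
Step 2: Apply rule 2 to records with gpa > 4
  - 0 records (original) are capped
Step 3: Calculate final sum = 30.28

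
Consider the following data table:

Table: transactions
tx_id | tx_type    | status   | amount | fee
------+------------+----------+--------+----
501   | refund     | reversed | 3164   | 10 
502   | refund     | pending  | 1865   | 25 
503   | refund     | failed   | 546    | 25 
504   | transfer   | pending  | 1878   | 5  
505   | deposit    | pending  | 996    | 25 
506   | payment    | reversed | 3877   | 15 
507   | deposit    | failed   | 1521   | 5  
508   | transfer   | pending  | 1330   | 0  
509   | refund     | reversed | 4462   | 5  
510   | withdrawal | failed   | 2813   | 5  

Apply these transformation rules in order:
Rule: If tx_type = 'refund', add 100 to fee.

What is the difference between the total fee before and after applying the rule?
400

Step 1: Original sum of fee = 120
Step 2: 4 records have tx_type = 'refund'
Step 3: Each affected record changes by 100
Step 4: Total change = 4 × 100 = 400
Step 5: New sum = 120 + 400 = 520
Step 6: Difference = |520 - 120| = 400
        (Sum increased by 400)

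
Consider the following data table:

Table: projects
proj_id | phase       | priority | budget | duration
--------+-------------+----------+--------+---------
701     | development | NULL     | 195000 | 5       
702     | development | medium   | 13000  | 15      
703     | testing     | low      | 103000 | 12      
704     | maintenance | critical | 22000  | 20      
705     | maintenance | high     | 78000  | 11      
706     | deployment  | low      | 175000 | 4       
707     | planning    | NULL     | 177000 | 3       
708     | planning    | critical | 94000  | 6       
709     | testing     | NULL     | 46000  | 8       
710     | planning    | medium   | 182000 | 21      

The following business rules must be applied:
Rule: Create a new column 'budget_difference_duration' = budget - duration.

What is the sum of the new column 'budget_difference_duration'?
1084895

Step 1: For each record, compute budget - duration
Example calculations:
  195000 - 5 = 194995
  13000 - 15 = 12985
  103000 - 12 = 102988
  ...
Step 2: Sum all derived values
Step 3: Total = 1084895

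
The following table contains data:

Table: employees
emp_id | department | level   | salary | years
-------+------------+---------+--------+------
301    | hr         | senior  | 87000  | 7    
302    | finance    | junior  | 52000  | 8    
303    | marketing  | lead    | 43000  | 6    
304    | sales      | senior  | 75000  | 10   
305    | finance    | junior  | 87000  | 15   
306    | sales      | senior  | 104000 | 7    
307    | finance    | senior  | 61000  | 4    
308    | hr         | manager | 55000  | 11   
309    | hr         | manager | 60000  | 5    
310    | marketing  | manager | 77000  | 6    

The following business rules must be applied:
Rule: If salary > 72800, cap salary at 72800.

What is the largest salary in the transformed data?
72800

Step 1: Original maximum salary = 104000
Step 2: Apply cap at 72800
Step 3: 5 records had salary > 72800 and were capped
Step 4: Maximum after transformation = 72800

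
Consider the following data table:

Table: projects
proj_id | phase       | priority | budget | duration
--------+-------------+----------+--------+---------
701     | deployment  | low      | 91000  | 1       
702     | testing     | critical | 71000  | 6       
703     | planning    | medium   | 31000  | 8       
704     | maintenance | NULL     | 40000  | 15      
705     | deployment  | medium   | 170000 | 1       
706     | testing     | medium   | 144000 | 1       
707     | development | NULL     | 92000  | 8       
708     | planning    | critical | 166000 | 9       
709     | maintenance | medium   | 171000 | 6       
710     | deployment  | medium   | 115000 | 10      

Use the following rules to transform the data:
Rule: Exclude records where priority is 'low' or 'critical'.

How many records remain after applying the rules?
7

Step 1: Count records to exclude
  - 1 (low) + 2 (critical) = 3 records
Step 2: Total records: 10
Step 3: Remaining = 10 - 3 = 7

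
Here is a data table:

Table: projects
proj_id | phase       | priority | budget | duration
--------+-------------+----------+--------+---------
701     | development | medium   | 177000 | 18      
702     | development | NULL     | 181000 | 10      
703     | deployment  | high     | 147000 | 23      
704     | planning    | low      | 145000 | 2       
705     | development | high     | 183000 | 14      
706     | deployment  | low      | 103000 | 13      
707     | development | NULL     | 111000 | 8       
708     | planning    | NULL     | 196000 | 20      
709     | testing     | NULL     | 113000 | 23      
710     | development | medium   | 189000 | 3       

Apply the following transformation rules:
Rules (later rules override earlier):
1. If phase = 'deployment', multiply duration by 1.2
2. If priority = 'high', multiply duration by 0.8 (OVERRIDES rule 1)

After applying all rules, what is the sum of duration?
129.2

Step 1: Rule 2 takes priority for records with priority = 'high'
  - 2 records: 37 × 0.8 = 29.6
Step 2: Rule 1 applies to remaining records with phase = 'deployment'
  - 1 records: 13 × 1.2 = 15.6
Step 3: Other records unchanged: 84
Step 4: Final sum = 29.6 + 15.6 + 84 = 129.2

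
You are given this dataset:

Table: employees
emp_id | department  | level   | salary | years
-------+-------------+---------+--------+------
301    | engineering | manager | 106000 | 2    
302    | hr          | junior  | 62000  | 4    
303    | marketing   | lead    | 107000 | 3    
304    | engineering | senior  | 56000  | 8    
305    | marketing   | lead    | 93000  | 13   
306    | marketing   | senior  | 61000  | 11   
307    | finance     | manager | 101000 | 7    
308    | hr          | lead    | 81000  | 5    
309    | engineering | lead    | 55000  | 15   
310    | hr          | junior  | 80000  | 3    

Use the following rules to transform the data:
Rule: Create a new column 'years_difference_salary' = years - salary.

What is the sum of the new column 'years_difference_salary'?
-801929

Step 1: For each record, compute years - salary
Example calculations:
  2 - 106000 = -105998
  4 - 62000 = -61996
  3 - 107000 = -106997
  ...
Step 2: Sum all derived values
Step 3: Total = -801929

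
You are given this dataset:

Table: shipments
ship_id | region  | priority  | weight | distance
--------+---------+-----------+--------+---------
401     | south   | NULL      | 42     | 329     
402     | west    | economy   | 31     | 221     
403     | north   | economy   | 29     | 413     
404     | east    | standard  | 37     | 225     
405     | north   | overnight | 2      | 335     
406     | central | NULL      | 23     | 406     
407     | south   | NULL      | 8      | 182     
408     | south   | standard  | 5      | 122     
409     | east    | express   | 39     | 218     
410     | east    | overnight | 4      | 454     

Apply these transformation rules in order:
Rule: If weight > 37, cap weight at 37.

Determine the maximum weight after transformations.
37

Step 1: Original maximum weight = 42
Step 2: Apply cap at 37
Step 3: 2 records had weight > 37 and were capped
Step 4: Maximum after transformation = 37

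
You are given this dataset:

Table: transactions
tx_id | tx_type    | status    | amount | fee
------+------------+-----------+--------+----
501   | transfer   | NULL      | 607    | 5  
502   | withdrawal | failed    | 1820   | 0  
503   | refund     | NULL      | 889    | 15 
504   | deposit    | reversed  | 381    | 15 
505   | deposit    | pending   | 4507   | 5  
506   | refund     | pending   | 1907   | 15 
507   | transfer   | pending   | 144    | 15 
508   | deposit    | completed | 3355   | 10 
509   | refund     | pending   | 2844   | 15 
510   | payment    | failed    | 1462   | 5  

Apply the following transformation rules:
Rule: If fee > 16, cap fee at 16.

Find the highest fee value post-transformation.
15

Step 1: Original maximum fee = 15
Step 2: Check cap of 16 against maximum
Step 3: No records exceed the cap (max 15 <= cap 16), so no capping applies
Step 4: Maximum after transformation = 15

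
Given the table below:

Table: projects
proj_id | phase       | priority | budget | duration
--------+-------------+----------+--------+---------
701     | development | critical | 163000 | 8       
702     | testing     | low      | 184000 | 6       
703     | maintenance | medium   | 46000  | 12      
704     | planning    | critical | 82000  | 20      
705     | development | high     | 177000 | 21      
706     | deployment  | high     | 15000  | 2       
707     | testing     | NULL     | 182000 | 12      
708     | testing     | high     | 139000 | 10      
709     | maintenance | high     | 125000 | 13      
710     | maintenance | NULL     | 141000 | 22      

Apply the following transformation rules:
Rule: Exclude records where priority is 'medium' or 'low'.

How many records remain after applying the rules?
8

Step 1: Count records to exclude
  - 1 (medium) + 1 (low) = 2 records
Step 2: Total records: 10
Step 3: Remaining = 10 - 2 = 8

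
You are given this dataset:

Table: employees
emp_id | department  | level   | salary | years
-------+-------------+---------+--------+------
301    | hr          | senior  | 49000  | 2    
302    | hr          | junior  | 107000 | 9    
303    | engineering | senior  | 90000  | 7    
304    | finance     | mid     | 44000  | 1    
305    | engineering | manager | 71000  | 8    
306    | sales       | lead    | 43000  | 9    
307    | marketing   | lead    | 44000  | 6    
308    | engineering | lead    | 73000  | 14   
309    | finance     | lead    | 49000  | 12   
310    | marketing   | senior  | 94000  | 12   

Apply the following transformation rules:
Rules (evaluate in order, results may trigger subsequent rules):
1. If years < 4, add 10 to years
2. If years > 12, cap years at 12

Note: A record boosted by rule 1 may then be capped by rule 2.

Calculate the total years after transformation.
98

Step 1: Apply rule 1 to records with years < 4
  - 2 records get bonus of 10
  - Of these, 0 records then exceed 12 and get capped
Step 2: Apply rule 2 to records with years > 12
  - 1 records (original) are capped
Step 3: Calculate final sum = 98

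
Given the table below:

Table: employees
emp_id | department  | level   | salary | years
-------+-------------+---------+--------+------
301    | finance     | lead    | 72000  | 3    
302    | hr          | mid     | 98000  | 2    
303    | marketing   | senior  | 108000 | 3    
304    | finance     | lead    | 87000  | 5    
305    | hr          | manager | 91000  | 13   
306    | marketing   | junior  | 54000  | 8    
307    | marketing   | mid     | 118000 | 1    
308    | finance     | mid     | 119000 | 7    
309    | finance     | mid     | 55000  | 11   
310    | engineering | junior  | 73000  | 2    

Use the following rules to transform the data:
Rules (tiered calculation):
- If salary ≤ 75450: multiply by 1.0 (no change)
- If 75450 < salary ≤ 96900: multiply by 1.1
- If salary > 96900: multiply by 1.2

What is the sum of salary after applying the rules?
981400.0

Step 1: Tier 1 (salary ≤ 75450): 4 records, sum = 254000 × 1.0 = 254000.0
Step 2: Tier 2 (75450 < salary ≤ 96900): 2 records, sum = 178000 × 1.1 = 195800.0
Step 3: Tier 3 (salary > 96900): 4 records, sum = 443000 × 1.2 = 531600.0
Step 4: Final sum = 254000.0 + 195800.0 + 531600.0 = 981400.0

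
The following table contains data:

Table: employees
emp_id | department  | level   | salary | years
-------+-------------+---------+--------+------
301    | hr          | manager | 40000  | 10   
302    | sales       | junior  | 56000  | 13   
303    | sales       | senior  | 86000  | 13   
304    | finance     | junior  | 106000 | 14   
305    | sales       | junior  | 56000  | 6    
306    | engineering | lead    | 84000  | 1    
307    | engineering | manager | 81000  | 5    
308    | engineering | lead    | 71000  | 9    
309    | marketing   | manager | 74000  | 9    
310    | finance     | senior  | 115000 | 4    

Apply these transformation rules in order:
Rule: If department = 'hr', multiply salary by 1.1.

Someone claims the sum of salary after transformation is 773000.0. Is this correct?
Yes, the result is correct.

Step 1: Calculate the correct sum after transformation
Step 2: Apply multiplier 1.1 to records where department = 'hr'
Step 3: Correct result = 773000.0
Step 4: Claimed result = 773000.0
Step 5: 773000.0 = 773000.0 ✓
Conclusion: The claimed result is correct.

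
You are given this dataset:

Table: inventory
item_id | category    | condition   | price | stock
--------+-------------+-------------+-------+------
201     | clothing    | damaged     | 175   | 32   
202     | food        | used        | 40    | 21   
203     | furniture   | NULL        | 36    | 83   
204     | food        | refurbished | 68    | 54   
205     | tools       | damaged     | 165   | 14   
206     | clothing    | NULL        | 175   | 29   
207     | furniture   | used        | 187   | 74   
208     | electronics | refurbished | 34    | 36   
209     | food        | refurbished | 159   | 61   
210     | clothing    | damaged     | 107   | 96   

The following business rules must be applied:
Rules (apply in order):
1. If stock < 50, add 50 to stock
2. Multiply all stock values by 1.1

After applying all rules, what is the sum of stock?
825.0

Step 1: Apply Rule 1 - Add 50 to records with stock < 50
  - 5 records affected: 132 + (5 × 50) = 382
  - Unaffected records: 368
  - Sum after Rule 1: 750
Step 2: Apply Rule 2 - Multiply all by 1.1
  - 750 × 1.1 = 825.0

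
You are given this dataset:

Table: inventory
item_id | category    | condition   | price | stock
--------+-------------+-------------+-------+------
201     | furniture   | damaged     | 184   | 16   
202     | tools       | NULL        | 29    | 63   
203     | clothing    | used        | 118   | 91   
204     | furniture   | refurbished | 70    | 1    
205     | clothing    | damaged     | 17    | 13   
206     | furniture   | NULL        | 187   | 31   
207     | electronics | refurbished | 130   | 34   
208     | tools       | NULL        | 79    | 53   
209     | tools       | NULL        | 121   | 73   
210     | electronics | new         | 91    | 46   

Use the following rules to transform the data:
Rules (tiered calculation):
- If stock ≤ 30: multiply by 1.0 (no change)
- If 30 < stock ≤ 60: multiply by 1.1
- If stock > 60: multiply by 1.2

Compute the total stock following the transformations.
482.8

Step 1: Tier 1 (stock ≤ 30): 3 records, sum = 30 × 1.0 = 30.0
Step 2: Tier 2 (30 < stock ≤ 60): 4 records, sum = 164 × 1.1 = 180.4
Step 3: Tier 3 (stock > 60): 3 records, sum = 227 × 1.2 = 272.4
Step 4: Final sum = 30.0 + 180.4 + 272.4 = 482.8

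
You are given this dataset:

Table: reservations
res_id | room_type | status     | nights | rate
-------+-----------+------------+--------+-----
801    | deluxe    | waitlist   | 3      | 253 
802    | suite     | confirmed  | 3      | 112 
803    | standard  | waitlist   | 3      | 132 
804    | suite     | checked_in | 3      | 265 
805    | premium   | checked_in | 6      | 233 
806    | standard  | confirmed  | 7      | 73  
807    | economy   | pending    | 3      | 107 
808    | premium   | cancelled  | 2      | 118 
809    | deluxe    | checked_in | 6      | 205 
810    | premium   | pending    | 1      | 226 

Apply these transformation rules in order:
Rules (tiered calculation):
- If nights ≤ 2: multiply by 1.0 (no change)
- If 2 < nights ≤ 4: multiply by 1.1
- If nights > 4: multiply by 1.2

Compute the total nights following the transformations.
42.3

Step 1: Tier 1 (nights ≤ 2): 2 records, sum = 3 × 1.0 = 3.0
Step 2: Tier 2 (2 < nights ≤ 4): 5 records, sum = 15 × 1.1 = 16.5
Step 3: Tier 3 (nights > 4): 3 records, sum = 19 × 1.2 = 22.8
Step 4: Final sum = 3.0 + 16.5 + 22.8 = 42.3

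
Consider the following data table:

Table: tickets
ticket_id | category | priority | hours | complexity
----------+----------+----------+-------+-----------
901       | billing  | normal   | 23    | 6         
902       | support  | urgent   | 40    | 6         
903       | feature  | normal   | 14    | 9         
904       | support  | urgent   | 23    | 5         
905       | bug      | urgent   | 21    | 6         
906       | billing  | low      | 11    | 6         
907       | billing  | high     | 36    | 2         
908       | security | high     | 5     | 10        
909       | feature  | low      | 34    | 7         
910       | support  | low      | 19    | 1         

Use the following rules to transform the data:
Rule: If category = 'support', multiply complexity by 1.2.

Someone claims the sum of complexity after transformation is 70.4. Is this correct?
No, the correct result is 60.4.

Step 1: Calculate the correct sum after transformation
Step 2: Apply multiplier 1.2 to records where category = 'support'
Step 3: Correct result = 60.4
Step 4: Claimed result = 70.4
Step 5: 60.4 ≠ 70.4
Conclusion: The claimed result is incorrect. The correct answer is 60.4.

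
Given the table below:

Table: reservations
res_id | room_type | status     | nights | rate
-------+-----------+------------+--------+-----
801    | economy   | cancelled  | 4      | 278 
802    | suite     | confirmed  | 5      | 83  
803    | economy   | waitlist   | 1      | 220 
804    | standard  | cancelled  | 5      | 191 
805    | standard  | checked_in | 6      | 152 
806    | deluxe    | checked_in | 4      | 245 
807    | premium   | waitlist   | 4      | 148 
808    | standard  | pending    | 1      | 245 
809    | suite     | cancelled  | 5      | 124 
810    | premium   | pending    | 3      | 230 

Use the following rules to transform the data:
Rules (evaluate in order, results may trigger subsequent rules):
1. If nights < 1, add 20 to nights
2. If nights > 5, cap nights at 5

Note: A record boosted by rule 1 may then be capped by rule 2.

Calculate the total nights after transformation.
37

Step 1: Apply rule 1 to records with nights < 1
  - 0 records get bonus of 20
  - Of these, 0 records then exceed 5 and get capped
Step 2: Apply rule 2 to records with nights > 5
  - 1 records (original) are capped
Step 3: Calculate final sum = 37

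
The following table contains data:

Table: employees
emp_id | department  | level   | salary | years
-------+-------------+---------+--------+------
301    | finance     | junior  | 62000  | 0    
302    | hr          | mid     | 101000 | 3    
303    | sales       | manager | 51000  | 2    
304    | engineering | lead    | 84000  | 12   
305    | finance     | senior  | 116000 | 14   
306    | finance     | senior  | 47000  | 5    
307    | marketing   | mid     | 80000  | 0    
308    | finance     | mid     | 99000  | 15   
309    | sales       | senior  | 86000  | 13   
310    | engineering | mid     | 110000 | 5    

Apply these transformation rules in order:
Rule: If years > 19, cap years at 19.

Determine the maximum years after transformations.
15

Step 1: Original maximum years = 15
Step 2: Check cap of 19 against maximum
Step 3: No records exceed the cap (max 15 <= cap 19), so no capping applies
Step 4: Maximum after transformation = 15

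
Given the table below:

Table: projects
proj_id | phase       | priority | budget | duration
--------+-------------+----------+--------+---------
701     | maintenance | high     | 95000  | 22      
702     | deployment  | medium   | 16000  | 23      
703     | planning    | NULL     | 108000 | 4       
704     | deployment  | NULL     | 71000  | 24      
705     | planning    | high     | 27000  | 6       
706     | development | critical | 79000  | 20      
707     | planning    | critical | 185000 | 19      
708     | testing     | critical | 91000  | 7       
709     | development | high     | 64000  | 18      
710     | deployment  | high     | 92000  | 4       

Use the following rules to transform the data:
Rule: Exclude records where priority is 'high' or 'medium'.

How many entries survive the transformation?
5

Step 1: Count records to exclude
  - 4 (high) + 1 (medium) = 5 records
Step 2: Total records: 10
Step 3: Remaining = 10 - 5 = 5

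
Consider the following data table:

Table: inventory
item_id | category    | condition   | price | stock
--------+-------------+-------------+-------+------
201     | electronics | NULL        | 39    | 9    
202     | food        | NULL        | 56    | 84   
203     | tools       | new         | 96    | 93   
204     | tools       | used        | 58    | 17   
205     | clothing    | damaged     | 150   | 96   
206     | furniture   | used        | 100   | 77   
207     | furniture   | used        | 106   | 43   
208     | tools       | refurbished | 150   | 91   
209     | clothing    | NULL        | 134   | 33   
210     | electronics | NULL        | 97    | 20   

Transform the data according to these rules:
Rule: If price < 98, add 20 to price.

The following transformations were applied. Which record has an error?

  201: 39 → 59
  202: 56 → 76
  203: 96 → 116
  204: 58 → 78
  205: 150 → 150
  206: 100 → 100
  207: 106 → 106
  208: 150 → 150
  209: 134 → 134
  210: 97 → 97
Record 210 has an error. The correct transformed value should be 117, not 97.

Step 1: Check each record against the rule
Step 2: Record 210 has price = 97
Step 3: Since 97 < 98, the bonus should have been applied
Step 4: Correct value = 117, but claimed value = 97
Conclusion: Record 210 has the error.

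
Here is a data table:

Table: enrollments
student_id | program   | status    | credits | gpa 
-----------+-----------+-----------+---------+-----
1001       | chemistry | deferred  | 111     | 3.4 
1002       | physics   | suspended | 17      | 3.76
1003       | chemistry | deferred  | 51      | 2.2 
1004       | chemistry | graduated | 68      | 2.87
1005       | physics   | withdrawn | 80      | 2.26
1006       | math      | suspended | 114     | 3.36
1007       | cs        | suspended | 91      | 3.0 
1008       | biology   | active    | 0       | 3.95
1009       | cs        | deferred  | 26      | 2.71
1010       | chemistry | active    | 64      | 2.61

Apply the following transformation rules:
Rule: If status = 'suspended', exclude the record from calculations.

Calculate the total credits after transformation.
400

Step 1: Identify records where status = 'suspended'
Step 2: The excluded records sum to 222
Step 3: Original total credits = 622
Step 4: Remaining total = 622 - 222 = 400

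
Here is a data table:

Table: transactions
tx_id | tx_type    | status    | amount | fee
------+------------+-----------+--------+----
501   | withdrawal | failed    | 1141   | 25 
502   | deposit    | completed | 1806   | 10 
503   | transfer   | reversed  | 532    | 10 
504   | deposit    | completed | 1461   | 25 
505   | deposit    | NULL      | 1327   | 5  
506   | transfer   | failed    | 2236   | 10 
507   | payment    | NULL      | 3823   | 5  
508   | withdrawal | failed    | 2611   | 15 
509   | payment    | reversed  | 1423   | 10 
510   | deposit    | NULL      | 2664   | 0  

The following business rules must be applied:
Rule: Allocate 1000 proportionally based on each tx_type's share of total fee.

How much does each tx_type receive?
deposit: 347.83, payment: 130.43, transfer: 173.91, withdrawal: 347.83

Step 1: Calculate total fee = 115
Step 2: Calculate each tx_type's proportion:
  deposit: 40/115 = 34.78% → 347.83
  payment: 15/115 = 13.04% → 130.43
  transfer: 20/115 = 17.39% → 173.91
  withdrawal: 40/115 = 34.78% → 347.83
Step 3: Verify: sum of allocations ≈ 1000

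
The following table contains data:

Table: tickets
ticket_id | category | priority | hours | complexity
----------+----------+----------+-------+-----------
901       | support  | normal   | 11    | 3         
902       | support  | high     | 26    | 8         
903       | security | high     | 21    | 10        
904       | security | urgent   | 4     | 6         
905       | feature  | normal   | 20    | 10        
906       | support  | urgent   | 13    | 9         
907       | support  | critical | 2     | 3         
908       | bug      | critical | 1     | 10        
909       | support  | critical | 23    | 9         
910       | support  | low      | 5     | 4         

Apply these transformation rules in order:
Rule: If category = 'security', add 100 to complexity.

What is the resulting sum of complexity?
272

Step 1: Count records where category = 'security': 2
Step 2: Total bonus added: 2 × 100 = 200
Step 3: Original sum of complexity: 72
Step 4: Final sum = 72 + 200 = 272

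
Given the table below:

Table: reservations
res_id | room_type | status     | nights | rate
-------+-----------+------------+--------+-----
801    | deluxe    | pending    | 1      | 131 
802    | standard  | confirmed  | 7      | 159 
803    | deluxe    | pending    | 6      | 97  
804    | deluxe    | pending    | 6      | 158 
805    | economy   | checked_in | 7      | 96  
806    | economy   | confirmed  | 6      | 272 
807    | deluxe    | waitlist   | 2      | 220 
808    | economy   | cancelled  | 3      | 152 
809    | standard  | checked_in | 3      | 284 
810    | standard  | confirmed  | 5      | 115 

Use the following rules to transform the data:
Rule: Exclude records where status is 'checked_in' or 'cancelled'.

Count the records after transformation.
7

Step 1: Count records to exclude
  - 2 (checked_in) + 1 (cancelled) = 3 records
Step 2: Total records: 10
Step 3: Remaining = 10 - 3 = 7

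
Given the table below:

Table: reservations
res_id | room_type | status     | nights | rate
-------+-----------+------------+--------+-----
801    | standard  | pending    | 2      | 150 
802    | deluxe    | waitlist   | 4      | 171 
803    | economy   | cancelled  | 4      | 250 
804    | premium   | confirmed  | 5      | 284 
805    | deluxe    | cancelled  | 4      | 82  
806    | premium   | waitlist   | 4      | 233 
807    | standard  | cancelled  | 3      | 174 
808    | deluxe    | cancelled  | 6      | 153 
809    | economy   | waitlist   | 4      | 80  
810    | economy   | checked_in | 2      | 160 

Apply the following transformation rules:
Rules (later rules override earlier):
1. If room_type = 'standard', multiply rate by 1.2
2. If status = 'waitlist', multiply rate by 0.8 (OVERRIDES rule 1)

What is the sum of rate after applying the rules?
1705.0

Step 1: Rule 2 takes priority for records with status = 'waitlist'
  - 3 records: 484 × 0.8 = 387.2
Step 2: Rule 1 applies to remaining records with room_type = 'standard'
  - 2 records: 324 × 1.2 = 388.8
Step 3: Other records unchanged: 929
Step 4: Final sum = 387.2 + 388.8 + 929 = 1705.0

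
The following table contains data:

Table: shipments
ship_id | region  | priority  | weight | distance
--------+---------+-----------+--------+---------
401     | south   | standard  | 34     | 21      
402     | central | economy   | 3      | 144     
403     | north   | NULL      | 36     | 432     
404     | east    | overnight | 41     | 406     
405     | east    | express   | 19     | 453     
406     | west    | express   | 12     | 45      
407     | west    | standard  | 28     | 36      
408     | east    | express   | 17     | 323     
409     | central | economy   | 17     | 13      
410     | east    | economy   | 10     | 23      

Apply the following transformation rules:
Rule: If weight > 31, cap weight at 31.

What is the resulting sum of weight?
199

Step 1: 3 records have weight > 31
Step 2: These records originally summed to 111
Step 3: After capping: 3 × 31 = 93
Step 4: Unaffected records sum: 106
Step 5: Final sum = 93 + 106 = 199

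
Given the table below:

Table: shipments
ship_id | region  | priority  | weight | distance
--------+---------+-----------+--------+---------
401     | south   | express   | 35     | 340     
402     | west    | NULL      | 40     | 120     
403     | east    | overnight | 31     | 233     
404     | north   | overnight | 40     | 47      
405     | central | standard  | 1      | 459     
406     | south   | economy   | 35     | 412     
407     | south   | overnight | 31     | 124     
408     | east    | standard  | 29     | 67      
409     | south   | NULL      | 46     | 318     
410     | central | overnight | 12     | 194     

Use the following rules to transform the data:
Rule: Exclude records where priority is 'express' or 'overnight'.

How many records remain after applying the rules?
5

Step 1: Count records to exclude
  - 1 (express) + 4 (overnight) = 5 records
Step 2: Total records: 10
Step 3: Remaining = 10 - 5 = 5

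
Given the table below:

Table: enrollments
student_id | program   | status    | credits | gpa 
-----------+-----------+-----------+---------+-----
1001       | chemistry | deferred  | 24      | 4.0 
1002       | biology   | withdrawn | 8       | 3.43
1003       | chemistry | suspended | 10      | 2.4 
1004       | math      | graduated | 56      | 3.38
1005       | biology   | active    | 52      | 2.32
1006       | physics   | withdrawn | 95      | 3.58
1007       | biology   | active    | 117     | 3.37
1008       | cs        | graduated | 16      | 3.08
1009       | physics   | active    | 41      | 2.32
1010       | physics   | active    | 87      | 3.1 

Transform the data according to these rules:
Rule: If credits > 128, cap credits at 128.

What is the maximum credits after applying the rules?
117

Step 1: Original maximum credits = 117
Step 2: Check cap of 128 against maximum
Step 3: No records exceed the cap (max 117 <= cap 128), so no capping applies
Step 4: Maximum after transformation = 117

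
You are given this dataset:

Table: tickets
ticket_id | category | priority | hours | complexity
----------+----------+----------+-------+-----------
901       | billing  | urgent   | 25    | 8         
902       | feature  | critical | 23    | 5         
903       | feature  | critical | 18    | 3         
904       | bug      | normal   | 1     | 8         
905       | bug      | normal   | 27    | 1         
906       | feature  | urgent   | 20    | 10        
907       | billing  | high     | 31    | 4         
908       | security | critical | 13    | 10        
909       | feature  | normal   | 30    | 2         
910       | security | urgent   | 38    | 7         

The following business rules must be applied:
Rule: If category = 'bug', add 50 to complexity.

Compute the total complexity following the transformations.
158

Step 1: Count records where category = 'bug': 2
Step 2: Total bonus added: 2 × 50 = 100
Step 3: Original sum of complexity: 58
Step 4: Final sum = 58 + 100 = 158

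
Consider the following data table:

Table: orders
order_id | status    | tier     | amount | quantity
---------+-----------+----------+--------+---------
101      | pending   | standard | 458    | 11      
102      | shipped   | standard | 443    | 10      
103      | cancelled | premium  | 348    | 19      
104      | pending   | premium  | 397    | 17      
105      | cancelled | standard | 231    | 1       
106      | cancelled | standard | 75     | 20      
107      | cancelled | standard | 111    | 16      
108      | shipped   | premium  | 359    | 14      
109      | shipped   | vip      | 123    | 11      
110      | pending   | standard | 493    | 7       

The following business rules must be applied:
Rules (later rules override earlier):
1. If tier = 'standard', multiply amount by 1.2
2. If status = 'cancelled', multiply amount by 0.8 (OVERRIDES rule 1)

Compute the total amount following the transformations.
3163.8

Step 1: Rule 2 takes priority for records with status = 'cancelled'
  - 4 records: 765 × 0.8 = 612.0
Step 2: Rule 1 applies to remaining records with tier = 'standard'
  - 3 records: 1394 × 1.2 = 1672.8
Step 3: Other records unchanged: 879
Step 4: Final sum = 612.0 + 1672.8 + 879 = 3163.8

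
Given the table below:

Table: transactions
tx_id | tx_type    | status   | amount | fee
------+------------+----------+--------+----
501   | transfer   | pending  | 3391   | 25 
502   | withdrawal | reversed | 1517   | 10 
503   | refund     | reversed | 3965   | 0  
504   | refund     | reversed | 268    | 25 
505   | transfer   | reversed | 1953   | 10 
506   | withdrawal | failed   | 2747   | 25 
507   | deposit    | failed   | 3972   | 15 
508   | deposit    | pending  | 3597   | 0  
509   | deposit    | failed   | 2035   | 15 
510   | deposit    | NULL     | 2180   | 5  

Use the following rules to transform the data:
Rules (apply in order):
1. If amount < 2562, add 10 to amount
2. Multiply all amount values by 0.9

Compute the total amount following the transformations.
23107.5

Step 1: Apply Rule 1 - Add 10 to records with amount < 2562
  - 5 records affected: 7953 + (5 × 10) = 8003
  - Unaffected records: 17672
  - Sum after Rule 1: 25675
Step 2: Apply Rule 2 - Multiply all by 0.9
  - 25675 × 0.9 = 23107.5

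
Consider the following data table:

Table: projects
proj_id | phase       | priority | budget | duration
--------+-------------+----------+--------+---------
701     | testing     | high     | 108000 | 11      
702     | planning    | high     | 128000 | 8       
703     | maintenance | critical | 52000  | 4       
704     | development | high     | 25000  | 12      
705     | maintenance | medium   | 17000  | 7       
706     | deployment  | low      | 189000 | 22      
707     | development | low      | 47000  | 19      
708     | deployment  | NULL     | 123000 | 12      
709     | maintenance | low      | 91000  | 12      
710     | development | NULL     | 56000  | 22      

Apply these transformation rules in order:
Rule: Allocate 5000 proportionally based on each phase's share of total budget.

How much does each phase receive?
deployment: 1866.03, development: 765.55, maintenance: 956.94, planning: 765.55, testing: 645.93

Step 1: Calculate total budget = 836000
Step 2: Calculate each phase's proportion:
  deployment: 312000/836000 = 37.32% → 1866.03
  development: 128000/836000 = 15.31% → 765.55
  maintenance: 160000/836000 = 19.14% → 956.94
  planning: 128000/836000 = 15.31% → 765.55
  testing: 108000/836000 = 12.92% → 645.93
Step 3: Verify: sum of allocations ≈ 5000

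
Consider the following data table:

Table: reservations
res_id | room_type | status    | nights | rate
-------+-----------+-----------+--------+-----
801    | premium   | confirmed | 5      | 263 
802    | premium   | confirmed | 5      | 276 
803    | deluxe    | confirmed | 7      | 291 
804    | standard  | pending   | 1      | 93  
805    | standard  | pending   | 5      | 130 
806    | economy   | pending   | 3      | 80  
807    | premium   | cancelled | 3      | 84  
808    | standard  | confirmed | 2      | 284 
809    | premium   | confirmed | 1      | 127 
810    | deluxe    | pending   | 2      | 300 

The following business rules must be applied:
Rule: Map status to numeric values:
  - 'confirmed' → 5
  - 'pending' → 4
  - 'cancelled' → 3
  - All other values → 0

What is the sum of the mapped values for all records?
44

Step 1: Apply mapping to each record
Step 2: Count by status:
  'confirmed': 5 records × 5 = 25
  'pending': 4 records × 4 = 16
  'cancelled': 1 records × 3 = 3
Step 3: Sum all mapped values = 44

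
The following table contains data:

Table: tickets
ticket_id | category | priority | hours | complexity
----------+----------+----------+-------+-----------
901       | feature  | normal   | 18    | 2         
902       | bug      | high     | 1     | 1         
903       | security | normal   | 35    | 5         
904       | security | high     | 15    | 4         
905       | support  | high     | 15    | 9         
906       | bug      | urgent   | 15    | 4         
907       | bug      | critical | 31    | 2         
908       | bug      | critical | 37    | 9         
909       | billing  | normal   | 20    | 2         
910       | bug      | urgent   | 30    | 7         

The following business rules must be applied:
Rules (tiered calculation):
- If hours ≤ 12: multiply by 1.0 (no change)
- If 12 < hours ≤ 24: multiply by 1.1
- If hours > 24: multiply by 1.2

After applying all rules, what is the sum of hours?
251.9

Step 1: Tier 1 (hours ≤ 12): 1 records, sum = 1 × 1.0 = 1.0
Step 2: Tier 2 (12 < hours ≤ 24): 5 records, sum = 83 × 1.1 = 91.3
Step 3: Tier 3 (hours > 24): 4 records, sum = 133 × 1.2 = 159.6
Step 4: Final sum = 1.0 + 91.3 + 159.6 = 251.9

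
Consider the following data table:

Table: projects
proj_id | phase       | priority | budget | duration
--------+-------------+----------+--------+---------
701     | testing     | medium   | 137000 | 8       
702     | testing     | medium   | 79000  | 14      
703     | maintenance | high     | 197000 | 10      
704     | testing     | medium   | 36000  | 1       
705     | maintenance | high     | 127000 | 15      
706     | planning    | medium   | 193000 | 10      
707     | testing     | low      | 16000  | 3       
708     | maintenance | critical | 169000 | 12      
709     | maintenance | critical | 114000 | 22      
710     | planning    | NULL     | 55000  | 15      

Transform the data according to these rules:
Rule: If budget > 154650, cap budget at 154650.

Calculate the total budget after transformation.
1027950

Step 1: 3 records have budget > 154650
Step 2: These records originally summed to 559000
Step 3: After capping: 3 × 154650 = 463950
Step 4: Unaffected records sum: 564000
Step 5: Final sum = 463950 + 564000 = 1027950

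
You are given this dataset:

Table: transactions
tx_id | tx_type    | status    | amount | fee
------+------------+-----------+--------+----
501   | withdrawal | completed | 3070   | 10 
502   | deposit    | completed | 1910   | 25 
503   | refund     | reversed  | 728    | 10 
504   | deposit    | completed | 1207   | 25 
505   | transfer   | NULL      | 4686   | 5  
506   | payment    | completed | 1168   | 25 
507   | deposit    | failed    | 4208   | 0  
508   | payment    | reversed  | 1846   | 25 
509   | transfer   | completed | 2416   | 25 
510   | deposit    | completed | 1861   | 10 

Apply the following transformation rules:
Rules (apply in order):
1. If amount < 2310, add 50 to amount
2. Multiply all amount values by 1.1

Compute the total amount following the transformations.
25740.0

Step 1: Apply Rule 1 - Add 50 to records with amount < 2310
  - 6 records affected: 8720 + (6 × 50) = 9020
  - Unaffected records: 14380
  - Sum after Rule 1: 23400
Step 2: Apply Rule 2 - Multiply all by 1.1
  - 23400 × 1.1 = 25740.0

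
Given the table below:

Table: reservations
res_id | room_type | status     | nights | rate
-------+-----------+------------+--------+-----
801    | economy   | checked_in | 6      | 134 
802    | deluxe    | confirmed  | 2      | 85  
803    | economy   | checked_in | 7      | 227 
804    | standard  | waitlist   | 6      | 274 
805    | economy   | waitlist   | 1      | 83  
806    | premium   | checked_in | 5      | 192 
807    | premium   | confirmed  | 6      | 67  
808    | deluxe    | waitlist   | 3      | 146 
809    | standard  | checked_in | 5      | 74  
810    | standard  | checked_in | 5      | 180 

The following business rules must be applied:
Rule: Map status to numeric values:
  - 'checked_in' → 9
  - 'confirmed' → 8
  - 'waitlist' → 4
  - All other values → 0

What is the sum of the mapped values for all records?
73

Step 1: Apply mapping to each record
Step 2: Count by status:
  'checked_in': 5 records × 9 = 45
  'confirmed': 2 records × 8 = 16
  'waitlist': 3 records × 4 = 12
Step 3: Sum all mapped values = 73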